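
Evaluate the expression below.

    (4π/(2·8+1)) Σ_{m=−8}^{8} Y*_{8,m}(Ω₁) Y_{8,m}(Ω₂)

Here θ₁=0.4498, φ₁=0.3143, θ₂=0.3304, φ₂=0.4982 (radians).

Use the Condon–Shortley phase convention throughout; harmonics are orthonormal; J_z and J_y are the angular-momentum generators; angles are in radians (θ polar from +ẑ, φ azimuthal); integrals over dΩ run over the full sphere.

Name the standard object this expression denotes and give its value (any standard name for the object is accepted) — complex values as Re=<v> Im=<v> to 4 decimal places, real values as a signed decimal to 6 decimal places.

This sum is the spherical-harmonic addition theorem: it equals the Legendre polynomial P_l(cos γ) of the angle γ between the two directions.
Addition theorem: P_8(cos γ) = (4π/17) Σ_m Y*_{lm}(Ω₁) Y_{lm}(Ω₂), m = −8…8:
  term(m=-8) = 0.00000 - 0.00000j   from Y*(Ω₁)=-0.00053 + 0.00039j, Y(Ω₂)=-0.00004 + 0.00005j
  term(m=-7) = 0.00000 - 0.00000j   from Y*(Ω₁)=-0.00321 + 0.00441j, Y(Ω₂)=-0.00069 + 0.00025j
  term(m=-6) = 0.00007 - 0.00014j   from Y*(Ω₁)=-0.00880 + 0.02699j, Y(Ω₂)=-0.00539 - 0.00083j
  term(m=-5) = 0.00182 - 0.00239j   from Y*(Ω₁)=-0.00007 + 0.10427j, Y(Ω₂)=-0.02292 - 0.01745j
  term(m=-4) = 0.02266 - 0.02051j   from Y*(Ω₁)=0.08452 + 0.26061j, Y(Ω₂)=-0.04570 - 0.10179j
  term(m=-3) = 0.12875 - 0.07924j   from Y*(Ω₁)=0.28726 + 0.39573j, Y(Ω₂)=0.02353 - 0.30827j
  term(m=-2) = 0.25409 - 0.09791j   from Y*(Ω₁)=0.39374 + 0.28624j, Y(Ω₂)=0.30393 - 0.46961j
  term(m=-1) = 0.00340 - 0.00063j   from Y*(Ω₁)=0.00686 + 0.00223j, Y(Ω₂)=0.42126 - 0.22915j
  term(m=+0) = 0.10577 + 0.00000j   from Y*(Ω₁)=-0.47646 + 0.00000j, Y(Ω₂)=-0.22199 + 0.00000j
  term(m=+1) = 0.00340 + 0.00063j   from Y*(Ω₁)=-0.00686 + 0.00223j, Y(Ω₂)=-0.42126 - 0.22915j
  term(m=+2) = 0.25409 + 0.09791j   from Y*(Ω₁)=0.39374 - 0.28624j, Y(Ω₂)=0.30393 + 0.46961j
  term(m=+3) = 0.12875 + 0.07924j   from Y*(Ω₁)=-0.28726 + 0.39573j, Y(Ω₂)=-0.02353 - 0.30827j
  term(m=+4) = 0.02266 + 0.02051j   from Y*(Ω₁)=0.08452 - 0.26061j, Y(Ω₂)=-0.04570 + 0.10179j
  term(m=+5) = 0.00182 + 0.00239j   from Y*(Ω₁)=0.00007 + 0.10427j, Y(Ω₂)=0.02292 - 0.01745j
  term(m=+6) = 0.00007 + 0.00014j   from Y*(Ω₁)=-0.00880 - 0.02699j, Y(Ω₂)=-0.00539 + 0.00083j
  term(m=+7) = 0.00000 + 0.00000j   from Y*(Ω₁)=0.00321 + 0.00441j, Y(Ω₂)=0.00069 + 0.00025j
  term(m=+8) = 0.00000 + 0.00000j   from Y*(Ω₁)=-0.00053 - 0.00039j, Y(Ω₂)=-0.00004 - 0.00005j
Accumulated sum 0.92737 + 0.00000j; after 4π/(2l+1) scaling, 0.68551 + 0.00000j ⇒ P_8 = 0.685512

Legendre polynomial (addition theorem), +0.685512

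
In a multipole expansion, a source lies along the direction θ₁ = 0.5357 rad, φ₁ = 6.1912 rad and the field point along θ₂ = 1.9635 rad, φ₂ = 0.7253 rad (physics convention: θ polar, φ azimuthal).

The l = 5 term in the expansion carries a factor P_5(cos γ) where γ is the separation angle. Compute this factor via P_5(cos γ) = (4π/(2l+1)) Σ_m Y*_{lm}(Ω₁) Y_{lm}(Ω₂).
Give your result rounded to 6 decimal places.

Addition theorem: P_5(cos γ) = (4π/11) Σ_m Y*_{lm}(Ω₁) Y_{lm}(Ω₂), m = −5…5:
  [-5]  conj(Y_{5,-5})(Ω₁) = +0.014412-0.007139i ; Y_{5,-5}(Ω₂) = -0.276388+0.145619i ; Δ = -0.002944+0.004072i
  [-4]  conj(Y_{5,-4})(Ω₁) = +0.079946-0.030819i ; Y_{5,-4}(Ω₂) = +0.397441+0.097426i ; Δ = +0.034777-0.004460i
  [-3]  conj(Y_{5,-3})(Ω₁) = +0.250341-0.070892i ; Y_{5,-3}(Ω₂) = -0.049356-0.071359i ; Δ = -0.017415-0.014365i
  [-2]  conj(Y_{5,-2})(Ω₁) = +0.454818-0.084630i ; Y_{5,-2}(Ω₂) = +0.037215-0.308129i ; Δ = -0.009151-0.143292i
  [-1]  conj(Y_{5,-1})(Ω₁) = +0.346781-0.031989i ; Y_{5,-1}(Ω₂) = -0.132831+0.117754i ; Δ = -0.042297+0.045084i
  [+0]  conj(Y_{5,0})(Ω₁) = -0.232713-0.000000i ; Y_{5,0}(Ω₂) = -0.272995+0.000000i ; Δ = +0.063530+0.000000i
  [+1]  conj(Y_{5,1})(Ω₁) = -0.346781-0.031989i ; Y_{5,1}(Ω₂) = +0.132831+0.117754i ; Δ = -0.042297-0.045084i
  [+2]  conj(Y_{5,2})(Ω₁) = +0.454818+0.084630i ; Y_{5,2}(Ω₂) = +0.037215+0.308129i ; Δ = -0.009151+0.143292i
  [+3]  conj(Y_{5,3})(Ω₁) = -0.250341-0.070892i ; Y_{5,3}(Ω₂) = +0.049356-0.071359i ; Δ = -0.017415+0.014365i
  [+4]  conj(Y_{5,4})(Ω₁) = +0.079946+0.030819i ; Y_{5,4}(Ω₂) = +0.397441-0.097426i ; Δ = +0.034777+0.004460i
  [+5]  conj(Y_{5,5})(Ω₁) = -0.014412-0.007139i ; Y_{5,5}(Ω₂) = +0.276388+0.145619i ; Δ = -0.002944-0.004072i
Σ over m = -0.010529-0.000000i; ×(4π/11) → -0.012028-0.000000i. Real part: -0.012028

-0.012028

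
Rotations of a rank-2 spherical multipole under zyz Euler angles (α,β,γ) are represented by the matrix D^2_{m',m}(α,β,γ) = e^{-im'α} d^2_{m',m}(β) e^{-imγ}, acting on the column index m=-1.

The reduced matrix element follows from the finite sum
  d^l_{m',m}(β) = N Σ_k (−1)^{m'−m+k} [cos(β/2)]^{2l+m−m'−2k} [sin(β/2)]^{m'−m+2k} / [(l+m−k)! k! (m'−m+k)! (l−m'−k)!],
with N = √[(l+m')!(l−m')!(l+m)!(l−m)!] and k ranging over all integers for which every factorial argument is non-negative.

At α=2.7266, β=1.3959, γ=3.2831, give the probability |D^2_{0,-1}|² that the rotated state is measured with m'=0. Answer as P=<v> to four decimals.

P=0.0440

D^2_{0,-1}(2.7266,1.3959,3.2831) = e^{-i·0·2.7266}·d^2_{0,-1}(1.3959)·e^{-i·-1·3.2831}. Compute d first:
With c≡cos(β/2)=0.766161 and s≡sin(β/2)=0.642648, N=[2·2·1·6]^{1/2}=4.898979
The bounds max(0,m−m')=0 and min(l+m,l−m')=1 give 2 terms
  k=0: (−1)^1·4.8990/(2)·0.7662^3·0.6426^1 = -0.707961
  k=1: (−1)^2·4.8990/(2)·0.7662^1·0.6426^3 = +0.498099
d^2_{0,-1}(1.3959) = -0.707961 +0.498099 = -0.209862
|D^2_{0,-1}|² = |d^2_{0,-1}(β)|² = (-0.209862)² = 0.044042 (the z-rotation phases have unit modulus)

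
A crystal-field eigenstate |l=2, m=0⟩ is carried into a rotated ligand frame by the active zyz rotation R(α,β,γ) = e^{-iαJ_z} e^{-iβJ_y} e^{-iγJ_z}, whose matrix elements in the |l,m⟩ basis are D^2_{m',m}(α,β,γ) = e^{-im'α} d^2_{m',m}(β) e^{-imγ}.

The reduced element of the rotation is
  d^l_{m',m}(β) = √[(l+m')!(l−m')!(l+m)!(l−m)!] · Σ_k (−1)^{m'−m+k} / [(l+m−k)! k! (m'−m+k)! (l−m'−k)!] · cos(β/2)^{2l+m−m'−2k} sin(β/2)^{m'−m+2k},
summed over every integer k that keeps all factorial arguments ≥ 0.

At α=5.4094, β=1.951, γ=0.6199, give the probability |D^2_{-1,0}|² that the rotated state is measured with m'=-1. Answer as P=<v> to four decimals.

First d^2_{-1,0}(β=1.9510), then the phase factors e^{-i(-1)α} and e^{-i(0)γ}:
With c≡cos(β/2)=0.560754 and s≡sin(β/2)=0.827982, N=[1·6·2·2]^{1/2}=4.898979
Admissible k: 1..2 (factorial args all ≥0)
  k=1: (−1)^0·4.8990/(2)·0.5608^3·0.8280^1 = +0.357614
  k=2: (−1)^1·4.8990/(2)·0.5608^1·0.8280^3 = -0.779671
d^2_{-1,0}(1.9510) = +0.357614 -0.779671 = -0.422057
|D^2_{-1,0}|² = |d^2_{-1,0}(β)|² = (-0.422057)² = 0.178132 (the z-rotation phases have unit modulus)

P=0.1781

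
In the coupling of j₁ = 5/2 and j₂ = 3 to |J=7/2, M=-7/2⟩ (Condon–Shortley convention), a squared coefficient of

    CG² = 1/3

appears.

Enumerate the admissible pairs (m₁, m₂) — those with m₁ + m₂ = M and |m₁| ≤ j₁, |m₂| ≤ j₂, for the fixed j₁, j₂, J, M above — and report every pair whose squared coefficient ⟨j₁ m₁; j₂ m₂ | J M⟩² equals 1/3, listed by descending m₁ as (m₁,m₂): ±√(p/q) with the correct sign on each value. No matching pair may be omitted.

(-1/2,-3): +√(1/3)

Admissible pairs with m₁+m₂ = M = -7/2: (-5/2,-1), (-3/2,-2), (-1/2,-3)
  (m₁,m₂)=(-1/2,-3): CG² = 1/3, CG = +√(1/3)   ← matches the target
  (m₁,m₂)=(-3/2,-2): CG² = 4/9, CG = −√(4/9)
  (m₁,m₂)=(-5/2,-1): CG² = 2/9, CG = +√(2/9)
Pairs with CG² = 1/3: (-1/2,-3): +√(1/3)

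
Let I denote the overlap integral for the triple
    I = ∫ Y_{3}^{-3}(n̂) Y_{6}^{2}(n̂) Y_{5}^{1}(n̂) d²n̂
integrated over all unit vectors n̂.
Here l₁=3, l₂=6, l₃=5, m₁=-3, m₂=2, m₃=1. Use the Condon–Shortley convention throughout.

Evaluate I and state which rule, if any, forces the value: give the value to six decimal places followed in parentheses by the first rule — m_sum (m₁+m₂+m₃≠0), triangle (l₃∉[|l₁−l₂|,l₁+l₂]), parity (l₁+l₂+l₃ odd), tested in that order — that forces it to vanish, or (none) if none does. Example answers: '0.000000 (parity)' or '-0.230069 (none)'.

m-sum 0 ✓  L=14 even ✓  3≤5≤9 ✓
Π(2lᵢ+1) = 7×13×11 = 1001
triangle coeff Δ(3,6,5) = 1/675675
Σ_t [1,3]: t=1:−1/8640 t=2:+1/2304 t=3:−1/8640 = 7/34560
(3j)²=7/429 [(3 6 5; 0 0 0)], sign=-1
Σ_t [4,4]: t=4:+1/27648 = 1/27648
(3j)²=10/429 [(3 6 5; -3 2 1)], sign=+1
⇒ 4πI² = 490/1287
I = (-1)√(490/1287/(4π)) = -0.17406195
No selection rule forces the value: the integral is nonzero (none).

-0.174062 (none)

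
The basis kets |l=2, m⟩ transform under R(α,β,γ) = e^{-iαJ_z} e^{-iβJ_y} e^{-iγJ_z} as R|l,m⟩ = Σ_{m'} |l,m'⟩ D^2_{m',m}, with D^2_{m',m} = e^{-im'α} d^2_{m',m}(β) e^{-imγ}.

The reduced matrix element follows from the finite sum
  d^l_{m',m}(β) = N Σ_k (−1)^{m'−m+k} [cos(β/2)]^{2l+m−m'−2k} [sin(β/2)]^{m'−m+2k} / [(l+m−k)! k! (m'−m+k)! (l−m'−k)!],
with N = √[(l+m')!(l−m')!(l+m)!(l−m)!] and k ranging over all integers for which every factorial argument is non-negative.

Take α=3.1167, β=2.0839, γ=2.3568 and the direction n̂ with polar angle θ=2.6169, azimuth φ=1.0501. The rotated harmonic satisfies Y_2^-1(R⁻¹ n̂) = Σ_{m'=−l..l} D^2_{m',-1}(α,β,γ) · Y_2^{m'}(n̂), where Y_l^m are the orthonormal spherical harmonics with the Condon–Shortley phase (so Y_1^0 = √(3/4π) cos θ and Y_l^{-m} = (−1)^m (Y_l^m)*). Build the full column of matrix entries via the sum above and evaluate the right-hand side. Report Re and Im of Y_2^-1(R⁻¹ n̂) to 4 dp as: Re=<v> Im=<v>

Need the full column D^2_{m',-1} for m'=−2..2 at α=3.1167, β=2.0839, γ=2.3568.
cos(β/2)=0.504538, sin(β/2)=0.863390
d^2_{-2,-1}: single k=1 term ⇒ +0.221778;  D = -0.148921+0.164340i
d^2_{-1,-1}: k∈[0..1] ⇒ +0.064800 -0.569275 = -0.504475;  D = -0.347950+0.365275i
d^2_{0,-1}: k∈[0..1] ⇒ -0.271621 +0.795408 = +0.523787;  D = -0.370597+0.370149i
d^2_{1,-1}: k∈[0..1] ⇒ +0.569275 -0.555683 = +0.013591;  D = +0.009853-0.009362i
d^2_{2,-1}: single k=0 term ⇒ -0.649448;  D = +0.481777-0.435515i
Y_2^{m'}(θ=2.6169,φ=1.0501) and Σ D·Y over m':
  (-0.1489+0.1643i)·(-0.0490-0.0837i)  (-0.3479+0.3653i)·(-0.1666+0.2906i)  (-0.3706+0.3701i)·(+0.3933+0.0000i)  (+0.0099-0.0094i)·(+0.1666+0.2906i)  (+0.4818-0.4355i)·(-0.0490+0.0837i)
Y_2^-1(R⁻¹ n̂) = -0.155671+0.050976i

Re=-0.1557 Im=0.0510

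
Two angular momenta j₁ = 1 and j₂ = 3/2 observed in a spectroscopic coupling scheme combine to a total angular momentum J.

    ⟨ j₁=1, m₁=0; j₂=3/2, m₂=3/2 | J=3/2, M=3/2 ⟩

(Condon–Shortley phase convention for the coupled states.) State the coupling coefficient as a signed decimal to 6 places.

-0.774597

triangle: 1!·1!·2!/5! = 2/120
(j±m)!: 1!·1!·3!·0!·3!·0! = 36
prefactor² = (2J+1)·Δ·N² = 12/5
  k=1: −1/(1!·0!·0!·2!·1!·0!) = -1/2
Σ = -1/2  ⇒  CG² = 12/5·(-1/2)² = 3/5
CG = −√(3/5) = -0.774597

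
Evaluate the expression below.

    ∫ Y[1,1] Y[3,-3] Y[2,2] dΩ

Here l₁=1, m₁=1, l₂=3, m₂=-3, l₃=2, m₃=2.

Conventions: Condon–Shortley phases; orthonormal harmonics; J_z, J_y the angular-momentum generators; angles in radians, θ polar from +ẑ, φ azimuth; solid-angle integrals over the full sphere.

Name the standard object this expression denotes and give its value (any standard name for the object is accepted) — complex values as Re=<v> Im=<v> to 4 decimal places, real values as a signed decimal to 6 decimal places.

This is a Gaunt coefficient — the integral of a triple product of spherical harmonics over the sphere.
m-sum 0 ✓  L=6 even ✓  2≤2≤4 ✓
Π(2lᵢ+1) = 3×7×5 = 105
triangle coeff Δ(1,3,2) = 1/105
Σ_t [1,1]: t=1:−1/4 = -1/4
(3j)²=3/35 [(1 3 2; 0 0 0)], sign=-1
Σ_t [0,0]: t=0:+1/48 = 1/48
(3j)²=1/7 [(1 3 2; 1 -3 2)], sign=+1
⇒ 4πI² = 9/7
I = (-1)√(9/7/(4π)) = -0.31986543

Gaunt coefficient, -0.319865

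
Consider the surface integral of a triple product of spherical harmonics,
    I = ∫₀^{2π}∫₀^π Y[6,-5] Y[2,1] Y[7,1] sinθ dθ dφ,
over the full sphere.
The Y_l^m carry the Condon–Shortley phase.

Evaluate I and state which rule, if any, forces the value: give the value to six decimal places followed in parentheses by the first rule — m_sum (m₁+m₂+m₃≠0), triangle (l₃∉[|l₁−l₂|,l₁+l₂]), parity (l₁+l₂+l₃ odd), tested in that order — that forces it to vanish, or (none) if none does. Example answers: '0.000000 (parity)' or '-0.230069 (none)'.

0.000000 (m_sum)

Σmᵢ = -3 ≠ 0, so the φ-integral vanishes; I = 0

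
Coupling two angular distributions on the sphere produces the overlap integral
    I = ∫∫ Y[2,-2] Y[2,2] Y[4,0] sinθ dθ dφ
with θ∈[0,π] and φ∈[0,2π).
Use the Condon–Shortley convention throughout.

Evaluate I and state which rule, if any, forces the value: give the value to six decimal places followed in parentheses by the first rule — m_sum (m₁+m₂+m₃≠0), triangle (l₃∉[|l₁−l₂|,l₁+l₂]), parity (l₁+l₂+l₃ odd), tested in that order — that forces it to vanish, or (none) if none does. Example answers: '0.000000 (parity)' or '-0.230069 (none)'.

0.040299 (none)

m-sum 0 ✓  L=8 even ✓  0≤4≤4 ✓
Π(2lᵢ+1) = 5×5×9 = 225
triangle coeff Δ(2,2,4) = 1/630
Σ_t [0,0]: t=0:+1/16 = 1/16
(3j)²=2/35 [(2 2 4; 0 0 0)], sign=+1
Σ_t [0,0]: t=0:+1/576 = 1/576
(3j)²=1/630 [(2 2 4; -2 2 0)], sign=+1
⇒ 4πI² = 1/49
I = (+1)√(1/49/(4π)) = 0.04029926
No selection rule forces the value: the integral is nonzero (none).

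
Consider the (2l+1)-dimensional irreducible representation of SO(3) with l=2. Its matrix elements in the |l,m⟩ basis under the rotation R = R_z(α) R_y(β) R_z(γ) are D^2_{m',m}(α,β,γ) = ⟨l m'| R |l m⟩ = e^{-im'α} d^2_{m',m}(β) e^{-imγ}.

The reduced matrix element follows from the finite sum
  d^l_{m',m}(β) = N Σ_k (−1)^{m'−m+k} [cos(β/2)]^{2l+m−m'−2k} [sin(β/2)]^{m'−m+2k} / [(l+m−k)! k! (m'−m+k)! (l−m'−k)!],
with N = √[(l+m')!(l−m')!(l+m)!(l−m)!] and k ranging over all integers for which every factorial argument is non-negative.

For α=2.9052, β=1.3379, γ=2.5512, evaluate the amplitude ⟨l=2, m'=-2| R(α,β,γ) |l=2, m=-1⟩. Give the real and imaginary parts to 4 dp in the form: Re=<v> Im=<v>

D^2_{-2,-1}(2.9052,1.3379,2.5512) = e^{-i·-2·2.9052}·d^2_{-2,-1}(1.3379)·e^{-i·-1·2.5512}. Compute d first:
Half-angle: c=0.784473, s=0.620163. N=√(1·24·1·6)=12.000000
k: max(0,(-1)−(-2))=1 … min(2+(-1),2−(-2))=1
  k=1: (−1)^0·12.0000/(6)·0.7845^3·0.6202^1 = +0.598784
d^2_{-2,-1}(1.3379) = +0.598784
D = (+0.890303-0.455368i)·(+0.598784)·(-0.830722+0.556687i) = -0.291067+0.523280i

Re=-0.2911 Im=0.5233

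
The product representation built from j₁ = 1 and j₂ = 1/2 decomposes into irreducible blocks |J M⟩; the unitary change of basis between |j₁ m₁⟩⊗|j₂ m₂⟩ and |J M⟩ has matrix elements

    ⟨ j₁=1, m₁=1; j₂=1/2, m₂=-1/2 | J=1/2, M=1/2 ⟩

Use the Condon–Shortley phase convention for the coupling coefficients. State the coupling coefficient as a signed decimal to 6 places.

triangle: 1!*1!*0!/3! = 1/6
(j±m)!: 2!*0!*0!*1!*1!*0! = 2
prefactor² = (2J+1)*Δ*N² = 2/3
  k=0: +1/(0!*1!*0!*0!*1!*0!) = 1
Σ = 1  ⇒  CG² = 2/3*1² = 2/3
CG = +√(2/3) = +0.816497

+0.816497  (= +√(2/3))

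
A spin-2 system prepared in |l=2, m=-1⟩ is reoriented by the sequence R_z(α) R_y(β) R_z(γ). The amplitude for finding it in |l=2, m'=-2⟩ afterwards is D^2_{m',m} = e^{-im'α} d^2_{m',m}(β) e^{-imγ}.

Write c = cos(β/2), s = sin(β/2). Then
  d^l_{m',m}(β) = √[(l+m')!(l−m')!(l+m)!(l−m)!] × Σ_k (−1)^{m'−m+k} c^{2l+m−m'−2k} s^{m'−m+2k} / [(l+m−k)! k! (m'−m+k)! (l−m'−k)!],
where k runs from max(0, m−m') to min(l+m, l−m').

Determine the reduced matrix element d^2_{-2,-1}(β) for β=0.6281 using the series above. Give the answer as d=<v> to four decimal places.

d^2_{-2,-1}(β=0.6281) via the finite sum:
Half-angle: c=0.951090, s=0.308913. N=√(1·24·1·6)=12.000000
Admissible k: 1..1 (factorial args all ≥0)
  k=1: (−1)^0·12.0000/(6)·0.9511^3·0.3089^1 = +0.531535
d^2_{-2,-1}(0.6281) = +0.531535

d=0.5315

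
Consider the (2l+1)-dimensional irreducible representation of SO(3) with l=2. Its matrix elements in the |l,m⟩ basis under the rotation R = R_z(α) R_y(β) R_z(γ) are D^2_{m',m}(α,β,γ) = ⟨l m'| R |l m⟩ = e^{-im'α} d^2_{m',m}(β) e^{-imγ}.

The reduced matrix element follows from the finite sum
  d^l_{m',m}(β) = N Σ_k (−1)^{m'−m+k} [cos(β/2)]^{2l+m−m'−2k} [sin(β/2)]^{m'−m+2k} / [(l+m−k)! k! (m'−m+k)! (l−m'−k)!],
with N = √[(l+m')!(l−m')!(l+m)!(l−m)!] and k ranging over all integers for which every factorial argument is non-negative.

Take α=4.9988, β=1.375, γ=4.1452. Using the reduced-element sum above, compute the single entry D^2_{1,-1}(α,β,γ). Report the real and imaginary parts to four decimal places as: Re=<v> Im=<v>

Re=0.3677 Im=-0.4216

D^2_{1,-1}(4.9988,1.3750,4.1452) = e^{-i·1·4.9988}·d^2_{1,-1}(1.3750)·e^{-i·-1·4.1452}. Compute d first:
c=cos(1.375000/2)=0.772835, s=sin(1.375000/2)=0.634607; N=√[6·1·1·6]=6.000000
The bounds max(0,m−m')=0 and min(l+m,l−m')=1 give 2 terms
  k=0: (−1)^2·6.0000/(2)·0.7728^2·0.6346^2 = +0.721613
  k=1: (−1)^3·6.0000/(6)·0.7728^0·0.6346^4 = -0.162188
d^2_{1,-1}(1.3750) = +0.721613 -0.162188 = +0.559425
Phases: e^{-i·(1)·4.9988}=+0.282511+0.959264i, e^{-i·(-1)·4.1452}=-0.537263-0.843415i ⇒ D=+0.367696-0.421612i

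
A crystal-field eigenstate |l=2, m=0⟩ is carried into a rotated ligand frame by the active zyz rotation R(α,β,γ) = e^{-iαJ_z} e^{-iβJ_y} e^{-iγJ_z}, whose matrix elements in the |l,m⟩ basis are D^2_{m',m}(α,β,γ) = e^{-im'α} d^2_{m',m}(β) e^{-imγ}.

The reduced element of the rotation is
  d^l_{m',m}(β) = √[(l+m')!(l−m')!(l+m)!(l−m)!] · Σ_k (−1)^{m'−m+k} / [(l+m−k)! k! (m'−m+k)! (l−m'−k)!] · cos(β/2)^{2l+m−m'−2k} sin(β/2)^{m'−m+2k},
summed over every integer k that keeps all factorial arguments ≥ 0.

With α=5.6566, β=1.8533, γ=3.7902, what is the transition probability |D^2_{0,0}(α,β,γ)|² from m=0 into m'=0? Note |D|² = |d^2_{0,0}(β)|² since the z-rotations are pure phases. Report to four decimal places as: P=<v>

D^2_{0,0}(5.6566,1.8533,3.7902) = e^{-i·0·5.6566}·d^2_{0,0}(1.8533)·e^{-i·0·3.7902}. Compute d first:
With c≡cos(β/2)=0.600516 and s≡sin(β/2)=0.799613, N=[2·2·2·2]^{1/2}=4.000000
k∈{0,1,2} keeps every argument non-negative
  k=0: (−1)^0·4.0000/(4)·0.6005^4·0.7996^0 = +0.130046
  k=1: (−1)^1·4.0000/(1)·0.6005^2·0.7996^2 = -0.922292
  k=2: (−1)^2·4.0000/(4)·0.6005^0·0.7996^4 = +0.408807
d^2_{0,0}(1.8533) = +0.130046 -0.922292 +0.408807 = -0.383439
|D^2_{0,0}|² = |d^2_{0,0}(β)|² = (-0.383439)² = 0.147025 (the z-rotation phases have unit modulus)

P=0.1470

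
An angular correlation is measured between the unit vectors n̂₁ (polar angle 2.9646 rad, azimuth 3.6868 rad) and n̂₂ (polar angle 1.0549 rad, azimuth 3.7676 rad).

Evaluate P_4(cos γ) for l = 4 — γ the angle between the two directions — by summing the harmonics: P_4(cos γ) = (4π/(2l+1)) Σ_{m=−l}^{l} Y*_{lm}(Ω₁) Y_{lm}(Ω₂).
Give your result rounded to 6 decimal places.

0.013050

Term-by-term m-sum for l=4 (normalisation 4π/9 = 1.396263):
  [-4]  conj(Y_{4,-4})(Ω₁) = (-0.000244, 0.000349) ; Y_{4,-4}(Ω₂) = (-0.203581, -0.150805) ; Δ = (0.000102, -0.000034)
  [-3]  conj(Y_{4,-3})(Ω₁) = (-0.000436, 0.006711) ; Y_{4,-3}(Ω₂) = (0.122900, 0.387367) ; Δ = (-0.002653, 0.000656)
  [-2]  conj(Y_{4,-2})(Ω₁) = (0.027714, 0.053184) ; Y_{4,-2}(Ω₂) = (0.055809, -0.169098) ; Δ = (0.010540, -0.001718)
  [-1]  conj(Y_{4,-1})(Ω₁) = (0.265216, 0.160862) ; Y_{4,-1}(Ω₂) = (0.213286, -0.154210) ; Δ = (0.081373, -0.006589)
  [+0]  conj(Y_{4,0})(Ω₁) = (0.718666, -0.000000) ; Y_{4,0}(Ω₂) = (-0.235685, 0.000000) ; Δ = (-0.169379, 0.000000)
  [+1]  conj(Y_{4,1})(Ω₁) = (-0.265216, 0.160862) ; Y_{4,1}(Ω₂) = (-0.213286, -0.154210) ; Δ = (0.081373, 0.006589)
  [+2]  conj(Y_{4,2})(Ω₁) = (0.027714, -0.053184) ; Y_{4,2}(Ω₂) = (0.055809, 0.169098) ; Δ = (0.010540, 0.001718)
  [+3]  conj(Y_{4,3})(Ω₁) = (0.000436, 0.006711) ; Y_{4,3}(Ω₂) = (-0.122900, 0.387367) ; Δ = (-0.002653, -0.000656)
  [+4]  conj(Y_{4,4})(Ω₁) = (-0.000244, -0.000349) ; Y_{4,4}(Ω₂) = (-0.203581, 0.150805) ; Δ = (0.000102, 0.000034)
Accumulated sum (0.009346, 0.000000); after 4π/(2l+1) scaling, (0.013050, 0.000000) ⇒ P_4 = 0.013050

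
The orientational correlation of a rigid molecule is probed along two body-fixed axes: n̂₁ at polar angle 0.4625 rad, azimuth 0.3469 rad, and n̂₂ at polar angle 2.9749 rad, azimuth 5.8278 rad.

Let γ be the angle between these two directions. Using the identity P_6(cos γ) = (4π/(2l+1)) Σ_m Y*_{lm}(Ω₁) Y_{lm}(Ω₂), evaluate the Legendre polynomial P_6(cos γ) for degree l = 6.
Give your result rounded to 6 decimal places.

Summing Y*_{l m}(θ₁,φ₁)·Y_{l m}(θ₂,φ₂) over m ∈ [−6, 6]; prefactor 4π/(2·6+1) = 0.966644:
  m=-6: Y*=-0.00186 + 0.00333j  Y=-0.00001 + 0.00000j  product 0.00000 - 0.00000j
  m=-5: Y*=-0.00432 + 0.02613j  Y=0.00013 - 0.00016j  product 0.00000 + 0.00000j
  m=-4: Y*=0.02012 + 0.10859j  Y=-0.00065 + 0.00254j  product -0.00029 - 0.00002j
  m=-3: Y*=0.15212 + 0.25957j  Y=-0.00459 - 0.02211j  product 0.00504 - 0.00456j
  m=-2: Y*=0.38644 + 0.32142j  Y=0.08083 + 0.10415j  product -0.00224 + 0.06623j
  m=-1: Y*=0.33122 + 0.11974j  Y=-0.42583 - 0.20853j  product -0.11607 - 0.12006j
  m=+0: Y*=-0.27252 + 0.00000j  Y=0.74100 + 0.00000j  product -0.20194 + 0.00000j
  m=+1: Y*=-0.33122 + 0.11974j  Y=0.42583 - 0.20853j  product -0.11607 + 0.12006j
  m=+2: Y*=0.38644 - 0.32142j  Y=0.08083 - 0.10415j  product -0.00224 - 0.06623j
  m=+3: Y*=-0.15212 + 0.25957j  Y=0.00459 - 0.02211j  product 0.00504 + 0.00456j
  m=+4: Y*=0.02012 - 0.10859j  Y=-0.00065 - 0.00254j  product -0.00029 + 0.00002j
  m=+5: Y*=0.00432 + 0.02613j  Y=-0.00013 - 0.00016j  product 0.00000 - 0.00000j
  m=+6: Y*=-0.00186 - 0.00333j  Y=-0.00001 - 0.00000j  product 0.00000 + 0.00000j
Σ over m = -0.42904 + 0.00000j; ×(4π/13) → -0.41473 + 0.00000j. Real part: -0.414730

-0.414730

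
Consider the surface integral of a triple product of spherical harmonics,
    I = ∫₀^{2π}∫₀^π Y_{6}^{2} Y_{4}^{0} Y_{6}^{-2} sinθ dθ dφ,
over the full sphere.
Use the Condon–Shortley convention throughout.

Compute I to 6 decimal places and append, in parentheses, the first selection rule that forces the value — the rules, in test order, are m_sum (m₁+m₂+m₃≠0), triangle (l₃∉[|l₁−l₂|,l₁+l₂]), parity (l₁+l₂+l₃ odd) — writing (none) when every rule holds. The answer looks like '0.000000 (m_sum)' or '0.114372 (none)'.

0.016594 (none)

m-sum 0 ✓  L=16 even ✓  2≤6≤10 ✓
Π(2lᵢ+1) = 13×9×13 = 1521
triangle coeff Δ(6,4,6) = 1/15315300
Σ_t [0,4]: t=0:+1/829440 t=1:−1/25920 t=2:+1/9216 t=3:−1/25920 t=4:+1/829440 = 7/207360
(3j)²=28/2431 [(6 4 6; 0 0 0)], sign=+1
Σ_t [0,4]: t=0:+1/331776 t=1:−1/25920 t=2:+1/23040 t=3:−1/181440 t=4:+1/23224320 = 11/4644864
(3j)²=11/55692 [(6 4 6; 2 0 -2)], sign=+1
⇒ 4πI² = 1/289
I = (+1)√(1/289/(4π)) = 0.01659381
No selection rule forces the value: the integral is nonzero (none).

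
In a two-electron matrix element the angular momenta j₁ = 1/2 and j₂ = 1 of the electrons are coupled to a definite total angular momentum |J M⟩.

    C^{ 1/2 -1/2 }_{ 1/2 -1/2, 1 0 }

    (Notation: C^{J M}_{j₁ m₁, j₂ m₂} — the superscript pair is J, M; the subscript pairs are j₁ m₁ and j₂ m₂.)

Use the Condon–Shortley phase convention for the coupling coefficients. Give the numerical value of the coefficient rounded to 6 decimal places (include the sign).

-0.577350

√[2·1!0!1!/3! · 0!1!1!1!0!1!] = √(1/3)
  +(−1)^1/∏(1,0,0,0,0,1)! = -1  (running -1)
⟨..|..⟩ = √(1/3)·(-1) = -0.577350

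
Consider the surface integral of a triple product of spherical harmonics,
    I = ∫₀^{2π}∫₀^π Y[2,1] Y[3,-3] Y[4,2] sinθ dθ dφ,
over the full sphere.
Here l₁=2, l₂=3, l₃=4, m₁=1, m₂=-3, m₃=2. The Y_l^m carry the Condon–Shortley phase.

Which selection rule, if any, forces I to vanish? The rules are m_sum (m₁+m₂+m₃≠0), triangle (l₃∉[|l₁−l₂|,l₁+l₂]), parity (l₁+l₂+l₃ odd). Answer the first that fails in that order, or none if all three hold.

parity

m₁+m₂+m₃ = 1 − 3 + 2 = 0  ✓
triangle: |2−3|=1 ≤ l₃=4 ≤ 2+3=5  ✓
parity: l₁+l₂+l₃ = 9 is odd  ✗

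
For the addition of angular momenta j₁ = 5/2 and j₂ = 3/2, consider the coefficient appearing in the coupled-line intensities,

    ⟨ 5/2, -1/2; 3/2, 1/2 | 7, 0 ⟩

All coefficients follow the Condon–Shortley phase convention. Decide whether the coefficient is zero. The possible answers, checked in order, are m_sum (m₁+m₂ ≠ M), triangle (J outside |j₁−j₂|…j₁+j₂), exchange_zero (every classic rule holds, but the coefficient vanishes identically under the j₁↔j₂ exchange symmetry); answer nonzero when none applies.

triangle

m-sum: m₁+m₂ = -1/2+1/2 = 0, M = 0  ✓
triangle: need |j₁−j₂| ≤ J ≤ j₁+j₂, i.e. J ∈ [1, 4]; J = 7 is outside ✗ ⇒ coefficient is 0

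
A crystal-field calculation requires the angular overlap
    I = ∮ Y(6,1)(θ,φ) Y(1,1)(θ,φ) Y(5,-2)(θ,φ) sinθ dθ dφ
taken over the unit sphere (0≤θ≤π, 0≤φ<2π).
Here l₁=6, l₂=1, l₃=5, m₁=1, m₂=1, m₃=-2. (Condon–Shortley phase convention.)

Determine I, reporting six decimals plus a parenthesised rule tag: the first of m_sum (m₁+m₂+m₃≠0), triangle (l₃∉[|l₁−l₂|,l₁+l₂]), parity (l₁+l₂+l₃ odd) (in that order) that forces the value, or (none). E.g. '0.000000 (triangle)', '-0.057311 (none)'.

m-sum 0 ✓  L=12 even ✓  5≤5≤7 ✓
Π(2lᵢ+1) = 13×3×11 = 429
triangle coeff Δ(6,1,5) = 1/858
Σ_t [1,1]: t=1:−1/14400 = -1/14400
(3j)²=6/143 [(6 1 5; 0 0 0)], sign=+1
Σ_t [2,2]: t=2:+1/60480 = 1/60480
(3j)²=5/429 [(6 1 5; 1 1 -2)], sign=-1
⇒ 4πI² = 30/143
I = (-1)√(30/143/(4π)) = -0.12920749
No selection rule forces the value: the integral is nonzero (none).

-0.129207 (none)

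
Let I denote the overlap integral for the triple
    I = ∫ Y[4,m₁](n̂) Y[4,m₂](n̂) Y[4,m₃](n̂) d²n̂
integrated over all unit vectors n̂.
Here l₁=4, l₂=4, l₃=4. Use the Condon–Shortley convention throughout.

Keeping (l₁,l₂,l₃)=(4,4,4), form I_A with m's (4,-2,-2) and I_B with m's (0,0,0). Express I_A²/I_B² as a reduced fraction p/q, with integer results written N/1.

l's match ⇒ only the (l;m) 3-j factors differ between A and B.
A: triangle coeff Δ(4,4,4) = 1/450450; Σ_t [0,0]: t=0:+1/2304 = 1/2304; (3j)²=5/143 [(4 4 4; 4 -2 -2)], sign=+1
B: triangle coeff Δ(4,4,4) = 1/450450; Σ_t [0,4]: t=0:+1/13824 t=1:−1/216 t=2:+1/64 t=3:−1/216 t=4:+1/13824 = 5/768; (3j)²=18/1001 [(4 4 4; 0 0 0)], sign=+1
I_A²/I_B² = (5/143)/(18/1001) = 35/18

35/18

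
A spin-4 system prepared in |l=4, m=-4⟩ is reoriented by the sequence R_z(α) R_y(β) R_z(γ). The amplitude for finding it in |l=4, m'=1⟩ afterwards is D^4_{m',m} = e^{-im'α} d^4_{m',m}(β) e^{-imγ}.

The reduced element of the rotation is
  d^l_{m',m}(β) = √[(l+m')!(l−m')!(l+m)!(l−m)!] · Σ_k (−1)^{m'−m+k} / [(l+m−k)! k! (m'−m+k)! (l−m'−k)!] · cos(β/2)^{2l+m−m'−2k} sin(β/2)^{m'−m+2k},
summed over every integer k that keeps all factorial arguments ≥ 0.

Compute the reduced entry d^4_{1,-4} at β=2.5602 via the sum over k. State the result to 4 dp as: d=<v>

d^4_{1,-4}(β=2.5602) via the finite sum:
c=cos(2.560200/2)=0.286619, s=sin(2.560200/2)=0.958045; N=√[120·6·1·40320]=5387.986637
k∈{0} keeps every argument non-negative
  k=0: (−1)^5·5387.9866/(720)·0.2866^3·0.9580^5 = -0.142213
d^4_{1,-4}(2.5602) = -0.142213

d=-0.1422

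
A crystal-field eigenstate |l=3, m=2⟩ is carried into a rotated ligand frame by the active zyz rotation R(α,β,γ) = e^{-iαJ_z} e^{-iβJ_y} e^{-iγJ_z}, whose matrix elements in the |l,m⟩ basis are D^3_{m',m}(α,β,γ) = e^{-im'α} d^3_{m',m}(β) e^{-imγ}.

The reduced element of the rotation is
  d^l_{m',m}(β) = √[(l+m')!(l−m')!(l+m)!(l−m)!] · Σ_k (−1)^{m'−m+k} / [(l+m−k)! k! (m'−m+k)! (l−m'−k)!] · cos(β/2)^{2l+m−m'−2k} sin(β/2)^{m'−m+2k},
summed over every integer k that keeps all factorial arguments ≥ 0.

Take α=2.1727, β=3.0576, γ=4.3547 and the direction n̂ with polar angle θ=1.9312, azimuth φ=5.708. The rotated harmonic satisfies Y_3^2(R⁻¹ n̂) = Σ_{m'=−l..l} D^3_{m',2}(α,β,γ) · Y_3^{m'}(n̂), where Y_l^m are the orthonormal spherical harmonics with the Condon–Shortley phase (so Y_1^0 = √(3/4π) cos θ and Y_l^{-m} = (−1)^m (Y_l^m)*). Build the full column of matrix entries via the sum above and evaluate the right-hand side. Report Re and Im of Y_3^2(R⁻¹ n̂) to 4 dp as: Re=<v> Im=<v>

Re=-0.2625 Im=0.0134

Need the full column D^3_{m',2} for m'=−3..3 at α=2.1727, β=3.0576, γ=4.3547.
cos(β/2)=0.041984, sin(β/2)=0.999118
d^3_{-3,2}: single k=5 term ⇒ +0.102387;  D = -0.059532-0.083300i
d^3_{-2,2}: k∈[4..5] ⇒ +0.008782 -0.994721 = -0.985939;  D = +0.336584-0.926708i
d^3_{-1,2}: k∈[3..4] ⇒ +0.000467 -0.132181 = -0.131714;  D = -0.127504+0.033035i
d^3_{0,2}: k∈[2..3] ⇒ +0.000017 -0.009620 = -0.009603;  D = +0.007249+0.006299i
d^3_{1,2}: k∈[1..2] ⇒ +0.000000 -0.000467 = -0.000466;  D = +0.000053-0.000463i
d^3_{2,2}: k∈[0..1] ⇒ +0.000000 -0.000016 = -0.000016;  D = -0.000014+0.000007i
d^3_{3,2}: single k=0 term ⇒ -0.000000;  D = +0.000000+0.000000i
Y_3^{m'}(θ=1.9312,φ=5.708) and Σ D·Y over m':
  (-0.0595-0.0833i)·(-0.0527+0.3378i)  (+0.3366-0.9267i)·(-0.1288-0.2881i)  (-0.1275+0.0330i)·(-0.0960-0.0622i)  (+0.0072+0.0063i)·(+0.3130+0.0000i)  (+0.0001-0.0005i)·(+0.0960-0.0622i)  (-0.0000+0.0000i)·(-0.1288+0.2881i)  (+0.0000+0.0000i)·(+0.0527+0.3378i)
Y_3^2(R⁻¹ n̂) = -0.262529+0.013357i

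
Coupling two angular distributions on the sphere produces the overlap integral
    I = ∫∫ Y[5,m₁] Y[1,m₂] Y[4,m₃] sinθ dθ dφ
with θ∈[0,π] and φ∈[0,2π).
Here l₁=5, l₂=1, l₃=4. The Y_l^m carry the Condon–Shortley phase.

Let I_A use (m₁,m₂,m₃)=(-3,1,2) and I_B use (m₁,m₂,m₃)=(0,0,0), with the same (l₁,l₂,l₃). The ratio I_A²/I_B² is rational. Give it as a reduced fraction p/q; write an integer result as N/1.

Same 5,1,4: normalisation and zero-m 3j drop out of the ratio.
A: Δ: 2! 8! 0! / 11! → 1/495; sum: t=2:+1/2880 = 1/2880; 3j²(5 1 4; -3 1 2) = Δ·Π!·Σ² = 28/495  (sign +1)
B: Δ: 2! 8! 0! / 11! → 1/495; sum: t=1:−1/576 = -1/576; 3j²(5 1 4; 0 0 0) = Δ·Π!·Σ² = 5/99  (sign -1)
I_A²/I_B² = (28/495)/(5/99) = 28/25

28/25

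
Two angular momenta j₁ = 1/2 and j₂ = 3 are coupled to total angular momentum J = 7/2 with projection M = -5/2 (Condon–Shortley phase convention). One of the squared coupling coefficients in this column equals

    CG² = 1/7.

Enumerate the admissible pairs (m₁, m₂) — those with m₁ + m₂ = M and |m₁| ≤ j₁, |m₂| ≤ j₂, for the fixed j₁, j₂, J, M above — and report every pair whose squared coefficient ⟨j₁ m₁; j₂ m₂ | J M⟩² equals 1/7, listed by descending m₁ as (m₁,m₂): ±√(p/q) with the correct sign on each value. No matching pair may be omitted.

(1/2,-3): +√(1/7)

Admissible pairs with m₁+m₂ = M = -5/2: (-1/2,-2), (1/2,-3)
  (m₁,m₂)=(1/2,-3): CG² = 1/7, CG = +√(1/7)   ← matches the target
  (m₁,m₂)=(-1/2,-2): CG² = 6/7, CG = +√(6/7)
Pairs with CG² = 1/7: (1/2,-3): +√(1/7)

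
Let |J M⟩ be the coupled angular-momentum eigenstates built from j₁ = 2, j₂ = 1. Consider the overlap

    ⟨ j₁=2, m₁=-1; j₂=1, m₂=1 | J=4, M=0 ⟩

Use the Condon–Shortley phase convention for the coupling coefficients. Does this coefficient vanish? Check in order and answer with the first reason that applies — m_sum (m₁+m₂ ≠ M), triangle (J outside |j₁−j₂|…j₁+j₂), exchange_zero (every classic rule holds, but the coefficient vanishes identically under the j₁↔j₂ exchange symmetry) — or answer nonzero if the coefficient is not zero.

triangle

m-sum: m₁+m₂ = -1+1 = 0, M = 0  ✓
triangle: need |j₁−j₂| ≤ J ≤ j₁+j₂, i.e. J ∈ [1, 3]; J = 4 is outside ✗ ⇒ coefficient is 0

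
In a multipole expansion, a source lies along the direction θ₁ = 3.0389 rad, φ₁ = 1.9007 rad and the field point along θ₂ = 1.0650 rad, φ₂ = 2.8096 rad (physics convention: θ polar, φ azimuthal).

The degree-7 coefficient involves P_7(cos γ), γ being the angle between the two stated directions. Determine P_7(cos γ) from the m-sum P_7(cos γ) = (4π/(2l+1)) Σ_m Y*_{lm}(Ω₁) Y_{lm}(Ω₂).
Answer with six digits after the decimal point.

Addition theorem: P_7(cos γ) = (4π/15) Σ_m Y*_{lm}(Ω₁) Y_{lm}(Ω₂), m = −7…7:
  term(m=-7) = (0.000000, -0.000000)   from Y*(Ω₁)=(0.000000, 0.000000), Y(Ω₂)=(0.134075, -0.143013)
  term(m=-6) = (-0.000001, -0.000001)   from Y*(Ω₁)=(-0.000001, 0.000002), Y(Ω₂)=(-0.166080, 0.370743)
  term(m=-5) = (-0.000003, 0.000019)   from Y*(Ω₁)=(-0.000049, -0.000004), Y(Ω₂)=(0.034343, -0.384130)
  term(m=-4) = (0.000008, -0.000004)   from Y*(Ω₁)=(-0.000198, -0.000770), Y(Ω₂)=(0.002587, 0.010444)
  term(m=-3) = (0.002896, 0.001275)   from Y*(Ω₁)=(0.007741, -0.005084), Y(Ω₂)=(0.185753, 0.286750)
  term(m=-2) = (-0.003151, -0.012495)   from Y*(Ω₁)=(0.059658, 0.046283), Y(Ω₂)=(-0.134401, -0.105170)
  term(m=-1) = (0.066455, -0.085292)   from Y*(Ω₁)=(-0.126311, 0.368881), Y(Ω₂)=(-0.262167, -0.090383)
  term(m=+0) = (-0.195495, -0.000000)   from Y*(Ω₁)=(-0.937033, -0.000000), Y(Ω₂)=(0.208632, 0.000000)
  term(m=+1) = (0.066455, 0.085292)   from Y*(Ω₁)=(0.126311, 0.368881), Y(Ω₂)=(0.262167, -0.090383)
  term(m=+2) = (-0.003151, 0.012495)   from Y*(Ω₁)=(0.059658, -0.046283), Y(Ω₂)=(-0.134401, 0.105170)
  term(m=+3) = (0.002896, -0.001275)   from Y*(Ω₁)=(-0.007741, -0.005084), Y(Ω₂)=(-0.185753, 0.286750)
  term(m=+4) = (0.000008, 0.000004)   from Y*(Ω₁)=(-0.000198, 0.000770), Y(Ω₂)=(0.002587, -0.010444)
  term(m=+5) = (-0.000003, -0.000019)   from Y*(Ω₁)=(0.000049, -0.000004), Y(Ω₂)=(-0.034343, -0.384130)
  term(m=+6) = (-0.000001, 0.000001)   from Y*(Ω₁)=(-0.000001, -0.000002), Y(Ω₂)=(-0.166080, -0.370743)
  term(m=+7) = (0.000000, 0.000000)   from Y*(Ω₁)=(-0.000000, 0.000000), Y(Ω₂)=(-0.134075, -0.143013)
Total Σ_m = (-0.063087, 0.000000). Multiply by 0.837758: (-0.052852, 0.000000). P_7(cos γ) = -0.052852

-0.052852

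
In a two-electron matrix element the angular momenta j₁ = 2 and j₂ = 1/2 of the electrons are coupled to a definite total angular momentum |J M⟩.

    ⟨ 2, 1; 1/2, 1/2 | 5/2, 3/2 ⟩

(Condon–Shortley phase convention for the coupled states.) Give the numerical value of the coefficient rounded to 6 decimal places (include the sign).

j₁+j₂−J=0  J+j₁−j₂=4  J−j₁+j₂=1  j₁+j₂+J+1=6
(j₁±m₁, j₂±m₂, J±M) = (3,1,1,0,4,1)
P² = 144/5
sum k=0..0:
  [0] +1/6 = 1/6
S = 1/6
C² = P²·S² = 4/5 ; C = +0.894427

+0.894427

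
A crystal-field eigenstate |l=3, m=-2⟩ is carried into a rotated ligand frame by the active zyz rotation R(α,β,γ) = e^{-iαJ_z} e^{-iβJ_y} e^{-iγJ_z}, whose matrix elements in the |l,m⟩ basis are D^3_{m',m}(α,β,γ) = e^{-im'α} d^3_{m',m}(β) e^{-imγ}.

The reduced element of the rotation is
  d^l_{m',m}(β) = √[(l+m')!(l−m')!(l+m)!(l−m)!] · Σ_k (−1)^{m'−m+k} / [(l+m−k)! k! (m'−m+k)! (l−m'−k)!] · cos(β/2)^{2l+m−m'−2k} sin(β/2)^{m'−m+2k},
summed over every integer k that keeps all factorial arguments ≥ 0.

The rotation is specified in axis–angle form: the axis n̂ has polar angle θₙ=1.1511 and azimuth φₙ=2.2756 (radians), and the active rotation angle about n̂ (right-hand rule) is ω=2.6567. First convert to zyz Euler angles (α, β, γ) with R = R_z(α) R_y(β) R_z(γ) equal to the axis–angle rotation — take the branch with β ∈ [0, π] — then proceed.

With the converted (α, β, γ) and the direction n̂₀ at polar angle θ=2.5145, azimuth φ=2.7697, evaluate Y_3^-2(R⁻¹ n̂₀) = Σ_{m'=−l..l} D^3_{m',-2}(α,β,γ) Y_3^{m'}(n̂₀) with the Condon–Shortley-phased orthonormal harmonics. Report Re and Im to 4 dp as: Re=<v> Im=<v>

Axis–angle → zyz. n̂ = (sinθₙcosφₙ, sinθₙsinφₙ, cosθₙ) = (-0.591656, +0.695630, +0.407483), ω = 2.6567.
R = I cosω + sinω [n̂]ₓ + (1−cosω) n̂n̂ᵀ gives
  R = [-0.224964, -0.965636, -0.130146; -0.585770, +0.027294, +0.810018; -0.778630, +0.258460, -0.571781]
β = atan2(√(R₁₃²+R₂₃²), R₃₃) = 2.179471; α = atan2(R₂₃, R₁₃) mod 2π = 1.730105; γ = atan2(R₃₂, −R₃₁) mod 2π = 0.320498
Need the full column D^3_{m',-2} for m'=−3..3 at α=1.7301, β=2.1795, γ=0.3205.
cos(β/2)=0.462720, sin(β/2)=0.886505
d^3_{-3,-2}: single k=1 term ⇒ +0.046063;  D = +0.041439-0.020113i
d^3_{-2,-2}: k∈[0..1] ⇒ +0.009815 -0.180138 = -0.170322;  D = +0.097737+0.139489i
d^3_{-1,-2}: k∈[0..1] ⇒ -0.059466 +0.436543 = +0.377077;  D = -0.270579+0.262630i
d^3_{0,-2}: k∈[0..1] ⇒ +0.197331 -0.724304 = -0.526973;  D = -0.422369-0.315127i
d^3_{1,-2}: k∈[0..1] ⇒ -0.436543 +0.801167 = +0.364623;  D = +0.168921-0.323135i
d^3_{2,-2}: k∈[0..1] ⇒ +0.661196 -0.485384 = +0.175812;  D = -0.166755-0.055701i
d^3_{3,-2}: single k=0 term ⇒ -0.620581;  D = +0.100750-0.612348i
Y_3^{m'}(θ=2.5145,φ=2.7697) and Σ D·Y over m':
  (+0.0414-0.0201i)·(-0.0371-0.0757i)  (+0.0977+0.1395i)·(-0.2097-0.1929i)  (-0.2706+0.2626i)·(-0.4025-0.1570i)  (-0.4224-0.3151i)·(-0.0841+0.0000i)  (+0.1689-0.3231i)·(+0.4025-0.1570i)  (-0.1668-0.0557i)·(-0.2097+0.1929i)  (+0.1007-0.6123i)·(+0.0371-0.0757i)
Y_3^-2(R⁻¹ n̂) = +0.209381-0.294632i

Re=0.2094 Im=-0.2946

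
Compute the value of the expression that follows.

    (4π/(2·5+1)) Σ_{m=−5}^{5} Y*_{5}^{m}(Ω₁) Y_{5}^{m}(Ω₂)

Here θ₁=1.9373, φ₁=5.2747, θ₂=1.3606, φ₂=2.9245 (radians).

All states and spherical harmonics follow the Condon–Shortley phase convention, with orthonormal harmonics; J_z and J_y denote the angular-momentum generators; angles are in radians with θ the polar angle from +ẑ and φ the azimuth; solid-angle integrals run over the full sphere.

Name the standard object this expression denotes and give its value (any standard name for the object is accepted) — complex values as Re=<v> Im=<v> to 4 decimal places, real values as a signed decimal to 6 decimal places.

This sum is the spherical-harmonic addition theorem: it equals the Legendre polynomial P_l(cos γ) of the angle γ between the two directions.
Addition theorem: P_5(cos γ) = (4π/11) Σ_m Y*_{lm}(Ω₁) Y_{lm}(Ω₂), m = −5…5:
  m=-5: Y*=+0.106675+0.311400i  Y=-0.193717-0.367300i  product +0.093712-0.099505i
  m=-4: Y*=+0.250751-0.311068i  Y=+0.181001+0.213838i  product +0.111904-0.002684i
  m=-3: Y*=-0.043549-0.005080i  Y=+0.156522+0.119305i  product -0.006210-0.005991i
  m=-2: Y*=-0.140419-0.293552i  Y=-0.266764-0.123698i  product +0.001147+0.095679i
  m=-1: Y*=-0.071981+0.114224i  Y=-0.131621-0.029032i  product +0.012790-0.012945i
  m=+0: Y*=-0.295451-0.000000i  Y=+0.294578+0.000000i  product -0.087033-0.000000i
  m=+1: Y*=+0.071981+0.114224i  Y=+0.131621-0.029032i  product +0.012790+0.012945i
  m=+2: Y*=-0.140419+0.293552i  Y=-0.266764+0.123698i  product +0.001147-0.095679i
  m=+3: Y*=+0.043549-0.005080i  Y=-0.156522+0.119305i  product -0.006210+0.005991i
  m=+4: Y*=+0.250751+0.311068i  Y=+0.181001-0.213838i  product +0.111904+0.002684i
  m=+5: Y*=-0.106675+0.311400i  Y=+0.193717-0.367300i  product +0.093712+0.099505i
Accumulated sum +0.339655+0.000000i; after 4π/(2l+1) scaling, +0.388021+0.000000i ⇒ P_5 = 0.388021

Legendre polynomial (addition theorem), +0.388021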